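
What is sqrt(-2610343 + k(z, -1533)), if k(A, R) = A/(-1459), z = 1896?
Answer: I*sqrt(5556590313847)/1459 ≈ 1615.7*I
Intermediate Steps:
k(A, R) = -A/1459 (k(A, R) = A*(-1/1459) = -A/1459)
sqrt(-2610343 + k(z, -1533)) = sqrt(-2610343 - 1/1459*1896) = sqrt(-2610343 - 1896/1459) = sqrt(-3808492333/1459) = I*sqrt(5556590313847)/1459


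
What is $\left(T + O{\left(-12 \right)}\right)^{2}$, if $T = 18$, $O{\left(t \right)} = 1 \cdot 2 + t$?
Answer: $64$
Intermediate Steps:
$O{\left(t \right)} = 2 + t$
$\left(T + O{\left(-12 \right)}\right)^{2} = \left(18 + \left(2 - 12\right)\right)^{2} = \left(18 - 10\right)^{2} = 8^{2} = 64$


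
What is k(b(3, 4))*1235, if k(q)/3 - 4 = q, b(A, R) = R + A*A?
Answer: 62985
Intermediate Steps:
b(A, R) = R + A²
k(q) = 12 + 3*q
k(b(3, 4))*1235 = (12 + 3*(4 + 3²))*1235 = (12 + 3*(4 + 9))*1235 = (12 + 3*13)*1235 = (12 + 39)*1235 = 51*1235 = 62985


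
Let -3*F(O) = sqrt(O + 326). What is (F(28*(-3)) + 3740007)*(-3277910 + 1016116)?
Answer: -8459125392558 + 24879734*sqrt(2)/3 ≈ -8.4591e+12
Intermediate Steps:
F(O) = -sqrt(326 + O)/3 (F(O) = -sqrt(O + 326)/3 = -sqrt(326 + O)/3)
(F(28*(-3)) + 3740007)*(-3277910 + 1016116) = (-sqrt(326 + 28*(-3))/3 + 3740007)*(-3277910 + 1016116) = (-sqrt(326 - 84)/3 + 3740007)*(-2261794) = (-11*sqrt(2)/3 + 3740007)*(-2261794) = (3740007 - 11*sqrt(2)/3)*(-2261794) = -8459125392558 + 24879734*sqrt(2)/3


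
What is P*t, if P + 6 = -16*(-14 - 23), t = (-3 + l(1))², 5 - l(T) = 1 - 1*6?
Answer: 28714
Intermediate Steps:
l(T) = 10 (l(T) = 5 - (1 - 1*6) = 5 - (1 - 6) = 5 - 1*(-5) = 5 + 5 = 10)
t = 49 (t = (-3 + 10)² = 7² = 49)
P = 586 (P = -6 - 16*(-14 - 23) = -6 - 16*(-37) = -6 + 592 = 586)
P*t = 586*49 = 28714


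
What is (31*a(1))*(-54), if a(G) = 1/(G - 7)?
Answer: 279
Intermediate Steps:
a(G) = 1/(-7 + G)
(31*a(1))*(-54) = (31/(-7 + 1))*(-54) = (31/(-6))*(-54) = (31*(-1/6))*(-54) = -31/6*(-54) = 279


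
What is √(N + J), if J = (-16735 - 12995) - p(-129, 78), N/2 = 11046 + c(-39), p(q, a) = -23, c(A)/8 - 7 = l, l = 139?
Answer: I*√5279 ≈ 72.657*I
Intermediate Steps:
c(A) = 1168 (c(A) = 56 + 8*139 = 56 + 1112 = 1168)
N = 24428 (N = 2*(11046 + 1168) = 2*12214 = 24428)
J = -29707 (J = (-16735 - 12995) - 1*(-23) = -29730 + 23 = -29707)
√(N + J) = √(24428 - 29707) = √(-5279) = I*√5279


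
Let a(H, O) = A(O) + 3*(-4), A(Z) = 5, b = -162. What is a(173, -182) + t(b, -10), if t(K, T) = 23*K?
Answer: -3733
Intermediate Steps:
a(H, O) = -7 (a(H, O) = 5 + 3*(-4) = 5 - 12 = -7)
a(173, -182) + t(b, -10) = -7 + 23*(-162) = -7 - 3726 = -3733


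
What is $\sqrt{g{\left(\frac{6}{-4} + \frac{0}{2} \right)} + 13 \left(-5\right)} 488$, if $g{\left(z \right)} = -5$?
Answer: $488 i \sqrt{70} \approx 4082.9 i$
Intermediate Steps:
$\sqrt{g{\left(\frac{6}{-4} + \frac{0}{2} \right)} + 13 \left(-5\right)} 488 = \sqrt{-5 + 13 \left(-5\right)} 488 = \sqrt{-5 - 65} \cdot 488 = \sqrt{-70} \cdot 488 = i \sqrt{70} \cdot 488 = 488 i \sqrt{70}$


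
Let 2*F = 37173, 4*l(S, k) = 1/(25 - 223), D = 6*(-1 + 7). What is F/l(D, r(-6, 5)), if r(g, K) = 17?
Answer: -14720508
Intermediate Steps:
D = 36 (D = 6*6 = 36)
l(S, k) = -1/792 (l(S, k) = 1/(4*(25 - 223)) = (1/4)/(-198) = (1/4)*(-1/198) = -1/792)
F = 37173/2 (F = (1/2)*37173 = 37173/2 ≈ 18587.)
F/l(D, r(-6, 5)) = 37173/(2*(-1/792)) = (37173/2)*(-792) = -14720508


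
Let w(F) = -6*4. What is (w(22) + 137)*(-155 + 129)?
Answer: -2938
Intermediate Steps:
w(F) = -24
(w(22) + 137)*(-155 + 129) = (-24 + 137)*(-155 + 129) = 113*(-26) = -2938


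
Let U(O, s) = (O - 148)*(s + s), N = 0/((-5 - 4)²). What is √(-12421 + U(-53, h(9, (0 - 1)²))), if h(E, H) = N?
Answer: I*√12421 ≈ 111.45*I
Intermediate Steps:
N = 0 (N = 0/((-9)²) = 0/81 = 0*(1/81) = 0)
h(E, H) = 0
U(O, s) = 2*s*(-148 + O) (U(O, s) = (-148 + O)*(2*s) = 2*s*(-148 + O))
√(-12421 + U(-53, h(9, (0 - 1)²))) = √(-12421 + 2*0*(-148 - 53)) = √(-12421 + 2*0*(-201)) = √(-12421 + 0) = √(-12421) = I*√12421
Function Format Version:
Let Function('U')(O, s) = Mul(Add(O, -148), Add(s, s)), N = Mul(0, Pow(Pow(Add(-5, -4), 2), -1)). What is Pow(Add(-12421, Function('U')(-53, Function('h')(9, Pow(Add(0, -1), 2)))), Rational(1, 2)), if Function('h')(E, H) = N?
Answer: Mul(I, Pow(12421, Rational(1, 2))) ≈ Mul(111.45, I)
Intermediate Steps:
N = 0 (N = Mul(0, Pow(Pow(-9, 2), -1)) = Mul(0, Pow(81, -1)) = Mul(0, Rational(1, 81)) = 0)
Function('h')(E, H) = 0
Function('U')(O, s) = Mul(2, s, Add(-148, O)) (Function('U')(O, s) = Mul(Add(-148, O), Mul(2, s)) = Mul(2, s, Add(-148, O)))
Pow(Add(-12421, Function('U')(-53, Function('h')(9, Pow(Add(0, -1), 2)))), Rational(1, 2)) = Pow(Add(-12421, Mul(2, 0, Add(-148, -53))), Rational(1, 2)) = Pow(Add(-12421, Mul(2, 0, -201)), Rational(1, 2)) = Pow(Add(-12421, 0), Rational(1, 2)) = Pow(-12421, Rational(1, 2)) = Mul(I, Pow(12421, Rational(1, 2)))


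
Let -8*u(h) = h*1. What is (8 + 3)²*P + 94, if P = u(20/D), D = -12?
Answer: 2861/24 ≈ 119.21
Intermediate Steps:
u(h) = -h/8
P = 5/24 (P = -5/(2*(-12)) = -5*(-1)/(2*12) = -⅛*(-5/3) = 5/24 ≈ 0.20833)
(8 + 3)²*P + 94 = (8 + 3)²*(5/24) + 94 = 11²*(5/24) + 94 = 121*(5/24) + 94 = 605/24 + 94 = 2861/24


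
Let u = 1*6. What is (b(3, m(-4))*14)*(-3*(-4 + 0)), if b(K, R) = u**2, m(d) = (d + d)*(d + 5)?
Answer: 6048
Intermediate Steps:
m(d) = 2*d*(5 + d) (m(d) = (2*d)*(5 + d) = 2*d*(5 + d))
u = 6
b(K, R) = 36 (b(K, R) = 6**2 = 36)
(b(3, m(-4))*14)*(-3*(-4 + 0)) = (36*14)*(-3*(-4 + 0)) = 504*(-3*(-4)) = 504*12 = 6048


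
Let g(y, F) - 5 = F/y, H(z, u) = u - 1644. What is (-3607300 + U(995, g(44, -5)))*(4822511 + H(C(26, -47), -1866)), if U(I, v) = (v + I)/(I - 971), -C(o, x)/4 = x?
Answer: -556268209229085/32 ≈ -1.7383e+13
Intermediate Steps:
C(o, x) = -4*x
H(z, u) = -1644 + u
g(y, F) = 5 + F/y
U(I, v) = (I + v)/(-971 + I)
(-3607300 + U(995, g(44, -5)))*(4822511 + H(C(26, -47), -1866)) = (-3607300 + (995 + (5 - 5/44))/(-971 + 995))*(4822511 + (-1644 - 1866)) = (-3607300 + (995 + (5 - 5*1/44))/24)*(4822511 - 3510) = (-3607300 + (995 + (5 - 5/44))/24)*4819001 = (-3607300 + (995 + 215/44)/24)*4819001 = (-3607300 + (1/24)*(43995/44))*4819001 = (-3607300 + 14665/352)*4819001 = -1269754935/352*4819001 = -556268209229085/32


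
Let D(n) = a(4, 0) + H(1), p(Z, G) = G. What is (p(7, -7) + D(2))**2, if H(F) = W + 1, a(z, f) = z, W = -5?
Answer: 49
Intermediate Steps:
H(F) = -4 (H(F) = -5 + 1 = -4)
D(n) = 0 (D(n) = 4 - 4 = 0)
(p(7, -7) + D(2))**2 = (-7 + 0)**2 = (-7)**2 = 49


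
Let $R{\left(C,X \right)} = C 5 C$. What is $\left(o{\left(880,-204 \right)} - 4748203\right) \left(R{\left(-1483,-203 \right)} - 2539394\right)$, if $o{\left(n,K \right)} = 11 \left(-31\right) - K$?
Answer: $-40156953545340$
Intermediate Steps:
$o{\left(n,K \right)} = -341 - K$
$R{\left(C,X \right)} = 5 C^{2}$ ($R{\left(C,X \right)} = 5 C C = 5 C^{2}$)
$\left(o{\left(880,-204 \right)} - 4748203\right) \left(R{\left(-1483,-203 \right)} - 2539394\right) = \left(\left(-341 - -204\right) - 4748203\right) \left(5 \left(-1483\right)^{2} - 2539394\right) = \left(\left(-341 + 204\right) - 4748203\right) \left(5 \cdot 2199289 - 2539394\right) = \left(-137 - 4748203\right) \left(10996445 - 2539394\right) = \left(-4748340\right) 8457051 = -40156953545340$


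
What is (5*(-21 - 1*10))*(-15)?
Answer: 2325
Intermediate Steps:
(5*(-21 - 1*10))*(-15) = (5*(-21 - 10))*(-15) = (5*(-31))*(-15) = -155*(-15) = 2325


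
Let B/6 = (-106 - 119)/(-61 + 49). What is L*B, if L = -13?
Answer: -2925/2 ≈ -1462.5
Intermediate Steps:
B = 225/2 (B = 6*((-106 - 119)/(-61 + 49)) = 6*(-225/(-12)) = 6*(-225*(-1/12)) = 6*(75/4) = 225/2 ≈ 112.50)
L*B = -13*225/2 = -2925/2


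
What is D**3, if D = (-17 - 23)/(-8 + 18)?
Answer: -64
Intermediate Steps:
D = -4 (D = -40/10 = -40*1/10 = -4)
D**3 = (-4)**3 = -64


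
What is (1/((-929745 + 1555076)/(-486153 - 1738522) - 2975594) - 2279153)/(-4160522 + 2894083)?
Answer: 15087377961117337668/8383484503978742359 ≈ 1.7997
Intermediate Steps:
(1/((-929745 + 1555076)/(-486153 - 1738522) - 2975594) - 2279153)/(-4160522 + 2894083) = (1/(625331/(-2224675) - 2975594) - 2279153)/(-1266439) = (1/(625331*(-1/2224675) - 2975594) - 2279153)*(-1/1266439) = (1/(-625331/2224675 - 2975594) - 2279153)*(-1/1266439) = (1/(-6619730207281/2224675) - 2279153)*(-1/1266439) = (-2224675/6619730207281 - 2279153)*(-1/1266439) = -15087377961117337668/6619730207281*(-1/1266439) = 15087377961117337668/8383484503978742359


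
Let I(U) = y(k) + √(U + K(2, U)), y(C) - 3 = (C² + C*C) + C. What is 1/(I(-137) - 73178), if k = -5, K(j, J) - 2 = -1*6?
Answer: -73130/5347997041 - I*√141/5347997041 ≈ -1.3674e-5 - 2.2203e-9*I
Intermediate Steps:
K(j, J) = -4 (K(j, J) = 2 - 1*6 = 2 - 6 = -4)
y(C) = 3 + C + 2*C² (y(C) = 3 + ((C² + C*C) + C) = 3 + ((C² + C²) + C) = 3 + (2*C² + C) = 3 + (C + 2*C²) = 3 + C + 2*C²)
I(U) = 48 + √(-4 + U) (I(U) = (3 - 5 + 2*(-5)²) + √(U - 4) = (3 - 5 + 2*25) + √(-4 + U) = (3 - 5 + 50) + √(-4 + U) = 48 + √(-4 + U))
1/(I(-137) - 73178) = 1/((48 + √(-4 - 137)) - 73178) = 1/((48 + √(-141)) - 73178) = 1/((48 + I*√141) - 73178) = 1/(-73130 + I*√141)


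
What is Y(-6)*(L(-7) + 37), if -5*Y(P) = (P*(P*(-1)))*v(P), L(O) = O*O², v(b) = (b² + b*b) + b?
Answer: -727056/5 ≈ -1.4541e+5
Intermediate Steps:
v(b) = b + 2*b² (v(b) = (b² + b²) + b = 2*b² + b = b + 2*b²)
L(O) = O³
Y(P) = P³*(1 + 2*P)/5 (Y(P) = -P*(P*(-1))*P*(1 + 2*P)/5 = -P*(-P)*P*(1 + 2*P)/5 = -(-P²)*P*(1 + 2*P)/5 = -(-1)*P³*(1 + 2*P)/5 = P³*(1 + 2*P)/5)
Y(-6)*(L(-7) + 37) = ((⅕)*(-6)³*(1 + 2*(-6)))*((-7)³ + 37) = ((⅕)*(-216)*(1 - 12))*(-343 + 37) = ((⅕)*(-216)*(-11))*(-306) = (2376/5)*(-306) = -727056/5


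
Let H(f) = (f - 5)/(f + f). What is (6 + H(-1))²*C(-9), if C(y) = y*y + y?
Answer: 5832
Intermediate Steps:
H(f) = (-5 + f)/(2*f) (H(f) = (-5 + f)/((2*f)) = (-5 + f)*(1/(2*f)) = (-5 + f)/(2*f))
C(y) = y + y² (C(y) = y² + y = y + y²)
(6 + H(-1))²*C(-9) = (6 + (½)*(-5 - 1)/(-1))²*(-9*(1 - 9)) = (6 + (½)*(-1)*(-6))²*(-9*(-8)) = (6 + 3)²*72 = 9²*72 = 81*72 = 5832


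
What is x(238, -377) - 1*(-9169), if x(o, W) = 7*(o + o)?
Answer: 12501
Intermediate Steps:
x(o, W) = 14*o (x(o, W) = 7*(2*o) = 14*o)
x(238, -377) - 1*(-9169) = 14*238 - 1*(-9169) = 3332 + 9169 = 12501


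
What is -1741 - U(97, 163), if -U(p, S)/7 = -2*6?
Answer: -1825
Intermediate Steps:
U(p, S) = 84 (U(p, S) = -(-14)*6 = -7*(-12) = 84)
-1741 - U(97, 163) = -1741 - 1*84 = -1741 - 84 = -1825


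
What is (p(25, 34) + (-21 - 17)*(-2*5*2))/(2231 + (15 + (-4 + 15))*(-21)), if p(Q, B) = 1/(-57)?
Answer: 43319/96045 ≈ 0.45103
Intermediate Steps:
p(Q, B) = -1/57
(p(25, 34) + (-21 - 17)*(-2*5*2))/(2231 + (15 + (-4 + 15))*(-21)) = (-1/57 + (-21 - 17)*(-2*5*2))/(2231 + (15 + (-4 + 15))*(-21)) = (-1/57 - (-380)*2)/(2231 + (15 + 11)*(-21)) = (-1/57 - 38*(-20))/(2231 + 26*(-21)) = (-1/57 + 760)/(2231 - 546) = (43319/57)/1685 = (43319/57)*(1/1685) = 43319/96045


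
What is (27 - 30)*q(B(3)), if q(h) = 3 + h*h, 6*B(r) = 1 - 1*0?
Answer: -109/12 ≈ -9.0833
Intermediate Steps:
B(r) = 1/6 (B(r) = (1 - 1*0)/6 = (1 + 0)/6 = (1/6)*1 = 1/6)
q(h) = 3 + h**2
(27 - 30)*q(B(3)) = (27 - 30)*(3 + (1/6)**2) = -3*(3 + 1/36) = -3*109/36 = -109/12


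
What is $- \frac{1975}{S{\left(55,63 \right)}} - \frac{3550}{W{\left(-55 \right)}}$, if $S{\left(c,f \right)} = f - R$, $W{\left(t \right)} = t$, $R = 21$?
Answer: $\frac{8095}{462} \approx 17.522$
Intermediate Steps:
$S{\left(c,f \right)} = -21 + f$ ($S{\left(c,f \right)} = f - 21 = -21 + f$)
$- \frac{1975}{S{\left(55,63 \right)}} - \frac{3550}{W{\left(-55 \right)}} = - \frac{1975}{-21 + 63} - \frac{3550}{-55} = - \frac{1975}{42} - - \frac{710}{11} = \left(-1975\right) \frac{1}{42} + \frac{710}{11} = - \frac{1975}{42} + \frac{710}{11} = \frac{8095}{462}$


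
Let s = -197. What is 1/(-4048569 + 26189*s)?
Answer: -1/9207802 ≈ -1.0860e-7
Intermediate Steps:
1/(-4048569 + 26189*s) = 1/(-4048569 + 26189*(-197)) = 1/(-4048569 - 5159233) = 1/(-9207802) = -1/9207802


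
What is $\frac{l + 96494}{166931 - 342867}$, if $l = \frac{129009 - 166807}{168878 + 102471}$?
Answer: $- \frac{818234769}{1491876802} \approx -0.54846$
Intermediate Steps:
$l = - \frac{37798}{271349} \approx -0.1393$
$\frac{l + 96494}{166931 - 342867} = \frac{- \frac{37798}{271349} + 96494}{166931 - 342867} = \frac{26183512608}{271349 \left(-175936\right)} = \frac{26183512608}{271349} \left(- \frac{1}{175936}\right) = - \frac{818234769}{1491876802}$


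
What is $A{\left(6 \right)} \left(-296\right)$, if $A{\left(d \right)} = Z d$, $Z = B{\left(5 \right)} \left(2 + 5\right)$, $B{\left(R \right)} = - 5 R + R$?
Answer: $248640$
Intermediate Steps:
$B{\left(R \right)} = - 4 R$
$Z = -140$ ($Z = \left(-4\right) 5 \left(2 + 5\right) = \left(-20\right) 7 = -140$)
$A{\left(d \right)} = - 140 d$
$A{\left(6 \right)} \left(-296\right) = \left(-140\right) 6 \left(-296\right) = \left(-840\right) \left(-296\right) = 248640$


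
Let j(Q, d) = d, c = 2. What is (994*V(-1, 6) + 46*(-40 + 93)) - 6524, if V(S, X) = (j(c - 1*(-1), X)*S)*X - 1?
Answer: -40864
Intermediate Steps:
V(S, X) = -1 + S*X² (V(S, X) = (X*S)*X - 1 = (S*X)*X - 1 = S*X² - 1 = -1 + S*X²)
(994*V(-1, 6) + 46*(-40 + 93)) - 6524 = (994*(-1 - 1*6²) + 46*(-40 + 93)) - 6524 = (994*(-1 - 1*36) + 46*53) - 6524 = (994*(-1 - 36) + 2438) - 6524 = (994*(-37) + 2438) - 6524 = (-36778 + 2438) - 6524 = -34340 - 6524 = -40864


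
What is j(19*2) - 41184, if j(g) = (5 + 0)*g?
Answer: -40994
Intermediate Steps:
j(g) = 5*g
j(19*2) - 41184 = 5*(19*2) - 41184 = 5*38 - 41184 = 190 - 41184 = -40994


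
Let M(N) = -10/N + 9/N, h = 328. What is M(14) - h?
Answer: -4593/14 ≈ -328.07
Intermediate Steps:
M(N) = -1/N
M(14) - h = -1/14 - 1*328 = -1*1/14 - 328 = -1/14 - 328 = -4593/14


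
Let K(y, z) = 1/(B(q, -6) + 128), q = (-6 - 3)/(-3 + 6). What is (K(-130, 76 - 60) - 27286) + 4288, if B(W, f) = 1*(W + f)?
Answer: -2736761/119 ≈ -22998.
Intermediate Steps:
q = -3 (q = -9/3 = -9*⅓ = -3)
B(W, f) = W + f
K(y, z) = 1/119 (K(y, z) = 1/((-3 - 6) + 128) = 1/(-9 + 128) = 1/119)
(K(-130, 76 - 60) - 27286) + 4288 = (1/119 - 27286) + 4288 = -3247033/119 + 4288 = -2736761/119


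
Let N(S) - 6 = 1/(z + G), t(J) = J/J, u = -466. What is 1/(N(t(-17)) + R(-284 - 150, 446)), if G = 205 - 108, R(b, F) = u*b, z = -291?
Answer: 194/39236499 ≈ 4.9444e-6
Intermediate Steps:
t(J) = 1
R(b, F) = -466*b
G = 97
N(S) = 1163/194 (N(S) = 6 + 1/(-291 + 97) = 6 + 1/(-194) = 6 - 1/194 = 1163/194)
1/(N(t(-17)) + R(-284 - 150, 446)) = 1/(1163/194 - 466*(-284 - 150)) = 1/(1163/194 - 466*(-434)) = 1/(1163/194 + 202244) = 1/(39236499/194) = 194/39236499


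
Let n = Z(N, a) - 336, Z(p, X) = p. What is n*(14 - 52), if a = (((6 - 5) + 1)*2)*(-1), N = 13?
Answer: 12274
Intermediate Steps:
a = -4 (a = ((1 + 1)*2)*(-1) = (2*2)*(-1) = 4*(-1) = -4)
n = -323 (n = 13 - 336 = -323)
n*(14 - 52) = -323*(14 - 52) = -323*(-38) = 12274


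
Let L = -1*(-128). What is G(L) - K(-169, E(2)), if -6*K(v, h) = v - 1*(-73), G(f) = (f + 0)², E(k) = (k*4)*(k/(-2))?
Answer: 16368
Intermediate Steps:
L = 128
E(k) = -2*k² (E(k) = (4*k)*(k*(-½)) = (4*k)*(-k/2) = -2*k²)
G(f) = f²
K(v, h) = -73/6 - v/6 (K(v, h) = -(v - 1*(-73))/6 = -(v + 73)/6 = -(73 + v)/6 = -73/6 - v/6)
G(L) - K(-169, E(2)) = 128² - (-73/6 - ⅙*(-169)) = 16384 - (-73/6 + 169/6) = 16384 - 1*16 = 16384 - 16 = 16368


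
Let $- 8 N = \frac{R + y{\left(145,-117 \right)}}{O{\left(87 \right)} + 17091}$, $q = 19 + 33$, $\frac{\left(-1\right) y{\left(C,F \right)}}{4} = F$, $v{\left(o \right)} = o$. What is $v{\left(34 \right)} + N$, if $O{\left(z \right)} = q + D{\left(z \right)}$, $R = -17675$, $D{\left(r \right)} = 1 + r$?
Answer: $\frac{4704039}{137848} \approx 34.125$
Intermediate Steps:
$y{\left(C,F \right)} = - 4 F$
$q = 52$
$O{\left(z \right)} = 53 + z$ ($O{\left(z \right)} = 52 + \left(1 + z\right) = 53 + z$)
$N = \frac{17207}{137848}$ ($N = - \frac{\left(-17675 - -468\right) \frac{1}{\left(53 + 87\right) + 17091}}{8} = - \frac{\left(-17675 + 468\right) \frac{1}{140 + 17091}}{8} = - \frac{\left(-17207\right) \frac{1}{17231}}{8} = \left(- \frac{1}{8}\right) \left(- \frac{17207}{17231}\right) = \frac{17207}{137848} \approx 0.12483$)
$v{\left(34 \right)} + N = 34 + \frac{17207}{137848} = \frac{4704039}{137848}$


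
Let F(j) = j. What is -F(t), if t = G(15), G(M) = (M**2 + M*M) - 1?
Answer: -449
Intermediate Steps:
G(M) = -1 + 2*M**2 (G(M) = (M**2 + M**2) - 1 = 2*M**2 - 1 = -1 + 2*M**2)
t = 449 (t = -1 + 2*15**2 = -1 + 2*225 = -1 + 450 = 449)
-F(t) = -1*449 = -449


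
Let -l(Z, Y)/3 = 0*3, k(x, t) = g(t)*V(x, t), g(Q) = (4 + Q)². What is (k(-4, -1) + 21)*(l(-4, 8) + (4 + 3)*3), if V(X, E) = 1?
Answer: 630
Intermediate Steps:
k(x, t) = (4 + t)² (k(x, t) = (4 + t)²*1 = (4 + t)²)
l(Z, Y) = 0 (l(Z, Y) = -0*3 = -3*0 = 0)
(k(-4, -1) + 21)*(l(-4, 8) + (4 + 3)*3) = ((4 - 1)² + 21)*(0 + (4 + 3)*3) = (3² + 21)*(0 + 7*3) = (9 + 21)*(0 + 21) = 30*21 = 630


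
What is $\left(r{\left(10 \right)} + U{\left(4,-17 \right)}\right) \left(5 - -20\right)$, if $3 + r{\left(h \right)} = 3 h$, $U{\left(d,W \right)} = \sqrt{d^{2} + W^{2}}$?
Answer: $675 + 25 \sqrt{305} \approx 1111.6$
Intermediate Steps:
$U{\left(d,W \right)} = \sqrt{W^{2} + d^{2}}$
$r{\left(h \right)} = -3 + 3 h$
$\left(r{\left(10 \right)} + U{\left(4,-17 \right)}\right) \left(5 - -20\right) = \left(\left(-3 + 3 \cdot 10\right) + \sqrt{\left(-17\right)^{2} + 4^{2}}\right) \left(5 - -20\right) = \left(\left(-3 + 30\right) + \sqrt{289 + 16}\right) \left(5 + 20\right) = \left(27 + \sqrt{305}\right) 25 = 675 + 25 \sqrt{305}$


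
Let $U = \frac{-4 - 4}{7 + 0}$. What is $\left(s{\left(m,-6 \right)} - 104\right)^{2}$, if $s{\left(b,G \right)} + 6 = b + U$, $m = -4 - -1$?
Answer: $\frac{638401}{49} \approx 13029.0$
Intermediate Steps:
$m = -3$ ($m = -4 + 1 = -3$)
$U = - \frac{8}{7} \approx -1.1429$
$s{\left(b,G \right)} = - \frac{50}{7} + b$ ($s{\left(b,G \right)} = -6 + \left(b - \frac{8}{7}\right) = -6 + \left(- \frac{8}{7} + b\right) = - \frac{50}{7} + b$)
$\left(s{\left(m,-6 \right)} - 104\right)^{2} = \left(\left(- \frac{50}{7} - 3\right) - 104\right)^{2} = \left(- \frac{71}{7} - 104\right)^{2} = \left(- \frac{799}{7}\right)^{2} = \frac{638401}{49}$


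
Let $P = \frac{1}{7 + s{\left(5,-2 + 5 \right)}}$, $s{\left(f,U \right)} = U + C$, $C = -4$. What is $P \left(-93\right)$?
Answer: $- \frac{31}{2} \approx -15.5$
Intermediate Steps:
$s{\left(f,U \right)} = -4 + U$ ($s{\left(f,U \right)} = U - 4 = -4 + U$)
$P = \frac{1}{6}$ ($P = \frac{1}{7 + \left(-4 + \left(-2 + 5\right)\right)} = \frac{1}{7 + \left(-4 + 3\right)} = \frac{1}{7 - 1} = \frac{1}{6} \approx 0.16667$)
$P \left(-93\right) = \frac{1}{6} \left(-93\right) = - \frac{31}{2}$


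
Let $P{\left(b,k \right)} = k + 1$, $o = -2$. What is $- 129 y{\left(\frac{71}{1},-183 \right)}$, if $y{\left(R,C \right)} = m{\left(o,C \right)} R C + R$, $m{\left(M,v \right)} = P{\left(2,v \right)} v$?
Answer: $55824077523$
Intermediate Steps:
$P{\left(b,k \right)} = 1 + k$
$m{\left(M,v \right)} = v \left(1 + v\right)$ ($m{\left(M,v \right)} = \left(1 + v\right) v = v \left(1 + v\right)$)
$y{\left(R,C \right)} = R + R C^{2} \left(1 + C\right)$ ($y{\left(R,C \right)} = C \left(1 + C\right) R C + R = C R \left(1 + C\right) C + R = R C^{2} \left(1 + C\right) + R = R + R C^{2} \left(1 + C\right)$)
$- 129 y{\left(\frac{71}{1},-183 \right)} = - 129 \cdot \frac{71}{1} \left(1 + \left(-183\right)^{2} \left(1 - 183\right)\right) = - 129 \cdot 71 \cdot 1 \left(1 + 33489 \left(-182\right)\right) = - 129 \cdot 71 \left(1 - 6094998\right) = - 129 \cdot 71 \left(-6094997\right) = \left(-129\right) \left(-432744787\right) = 55824077523$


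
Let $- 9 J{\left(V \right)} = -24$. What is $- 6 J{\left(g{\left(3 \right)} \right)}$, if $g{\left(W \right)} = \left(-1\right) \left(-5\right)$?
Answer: $-16$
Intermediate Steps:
$g{\left(W \right)} = 5$
$J{\left(V \right)} = \frac{8}{3}$ ($J{\left(V \right)} = \left(- \frac{1}{9}\right) \left(-24\right) = \frac{8}{3}$)
$- 6 J{\left(g{\left(3 \right)} \right)} = \left(-6\right) \frac{8}{3} = -16$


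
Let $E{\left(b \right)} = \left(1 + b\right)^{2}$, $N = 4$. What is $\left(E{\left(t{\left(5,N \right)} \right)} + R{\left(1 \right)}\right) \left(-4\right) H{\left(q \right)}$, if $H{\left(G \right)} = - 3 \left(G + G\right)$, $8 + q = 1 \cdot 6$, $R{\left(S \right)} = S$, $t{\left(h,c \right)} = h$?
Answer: $-1776$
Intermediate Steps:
$q = -2$ ($q = -8 + 1 \cdot 6 = -8 + 6 = -2$)
$H{\left(G \right)} = - 6 G$ ($H{\left(G \right)} = - 3 \cdot 2 G = - 6 G$)
$\left(E{\left(t{\left(5,N \right)} \right)} + R{\left(1 \right)}\right) \left(-4\right) H{\left(q \right)} = \left(\left(1 + 5\right)^{2} + 1\right) \left(-4\right) \left(\left(-6\right) \left(-2\right)\right) = \left(6^{2} + 1\right) \left(-4\right) 12 = \left(36 + 1\right) \left(-4\right) 12 = 37 \left(-4\right) 12 = \left(-148\right) 12 = -1776$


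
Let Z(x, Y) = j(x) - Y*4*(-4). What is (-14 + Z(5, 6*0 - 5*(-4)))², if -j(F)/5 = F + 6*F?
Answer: 17161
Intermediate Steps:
j(F) = -35*F (j(F) = -5*(F + 6*F) = -35*F)
Z(x, Y) = -35*x + 16*Y (Z(x, Y) = -35*x - Y*4*(-4) = -35*x - 4*Y*(-4) = -35*x - (-16)*Y = -35*x + 16*Y)
(-14 + Z(5, 6*0 - 5*(-4)))² = (-14 + (-35*5 + 16*(6*0 - 5*(-4))))² = (-14 + (-175 + 16*(0 + 20)))² = (-14 + (-175 + 16*20))² = (-14 + (-175 + 320))² = (-14 + 145)² = 131² = 17161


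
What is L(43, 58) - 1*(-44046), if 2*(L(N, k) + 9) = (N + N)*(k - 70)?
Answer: 43521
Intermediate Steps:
L(N, k) = -9 + N*(-70 + k) (L(N, k) = -9 + ((N + N)*(k - 70))/2 = -9 + ((2*N)*(-70 + k))/2 = -9 + (2*N*(-70 + k))/2 = -9 + N*(-70 + k))
L(43, 58) - 1*(-44046) = (-9 - 70*43 + 43*58) - 1*(-44046) = (-9 - 3010 + 2494) + 44046 = -525 + 44046 = 43521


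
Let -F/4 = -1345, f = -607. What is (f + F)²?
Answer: 22781529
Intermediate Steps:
F = 5380 (F = -4*(-1345) = 5380)
(f + F)² = (-607 + 5380)² = 4773² = 22781529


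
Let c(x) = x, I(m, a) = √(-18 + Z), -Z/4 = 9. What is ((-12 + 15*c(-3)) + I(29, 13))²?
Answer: 3195 - 342*I*√6 ≈ 3195.0 - 837.73*I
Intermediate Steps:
Z = -36 (Z = -4*9 = -36)
I(m, a) = 3*I*√6 (I(m, a) = √(-18 - 36) = √(-54) = 3*I*√6)
((-12 + 15*c(-3)) + I(29, 13))² = ((-12 + 15*(-3)) + 3*I*√6)² = ((-12 - 45) + 3*I*√6)² = (-57 + 3*I*√6)²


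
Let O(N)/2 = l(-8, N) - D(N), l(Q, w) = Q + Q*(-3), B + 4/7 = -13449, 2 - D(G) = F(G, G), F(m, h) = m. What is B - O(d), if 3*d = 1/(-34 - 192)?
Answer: -31982270/2373 ≈ -13478.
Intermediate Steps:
D(G) = 2 - G
B = -94147/7 (B = -4/7 - 13449 = -94147/7 ≈ -13450.)
d = -1/678 (d = 1/(3*(-34 - 192)) = (1/3)/(-226) = (1/3)*(-1/226) = -1/678 ≈ -0.0014749)
l(Q, w) = -2*Q (l(Q, w) = Q - 3*Q = -2*Q)
O(N) = 28 + 2*N (O(N) = 2*(-2*(-8) - (2 - N)) = 2*(16 + (-2 + N)) = 2*(14 + N) = 28 + 2*N)
B - O(d) = -94147/7 - (28 + 2*(-1/678)) = -94147/7 - (28 - 1/339) = -94147/7 - 1*9491/339 = -94147/7 - 9491/339 = -31982270/2373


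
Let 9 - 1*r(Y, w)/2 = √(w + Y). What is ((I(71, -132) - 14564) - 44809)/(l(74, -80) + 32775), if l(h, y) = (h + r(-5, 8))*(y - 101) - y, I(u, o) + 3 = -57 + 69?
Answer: -320624964/87381359 + 7163256*√3/87381359 ≈ -3.5273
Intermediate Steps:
r(Y, w) = 18 - 2*√(Y + w) (r(Y, w) = 18 - 2*√(w + Y) = 18 - 2*√(Y + w))
I(u, o) = 9 (I(u, o) = -3 + (-57 + 69) = -3 + 12 = 9)
l(h, y) = -y + (-101 + y)*(18 + h - 2*√3) (l(h, y) = (h + (18 - 2*√(-5 + 8)))*(y - 101) - y = (h + (18 - 2*√3))*(-101 + y) - y = (18 + h - 2*√3)*(-101 + y) - y = (-101 + y)*(18 + h - 2*√3) - y = -y + (-101 + y)*(18 + h - 2*√3))
((I(71, -132) - 14564) - 44809)/(l(74, -80) + 32775) = ((9 - 14564) - 44809)/((-1818 - 1*(-80) - 101*74 + 202*√3 + 74*(-80) + 2*(-80)*(9 - √3)) + 32775) = (-14555 - 44809)/((-1818 + 80 - 7474 + 202*√3 - 5920 + (-1440 + 160*√3)) + 32775) = -59364/((-16572 + 362*√3) + 32775) = -59364/(16203 + 362*√3)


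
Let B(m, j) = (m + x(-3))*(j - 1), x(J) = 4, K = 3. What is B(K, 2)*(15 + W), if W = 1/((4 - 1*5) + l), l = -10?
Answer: 1148/11 ≈ 104.36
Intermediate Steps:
B(m, j) = (-1 + j)*(4 + m) (B(m, j) = (m + 4)*(j - 1) = (4 + m)*(-1 + j) = (-1 + j)*(4 + m))
W = -1/11 (W = 1/((4 - 1*5) - 10) = 1/((4 - 5) - 10) = 1/(-1 - 10) = 1/(-11) = -1/11 ≈ -0.090909)
B(K, 2)*(15 + W) = (-4 - 1*3 + 4*2 + 2*3)*(15 - 1/11) = (-4 - 3 + 8 + 6)*(164/11) = 7*(164/11) = 1148/11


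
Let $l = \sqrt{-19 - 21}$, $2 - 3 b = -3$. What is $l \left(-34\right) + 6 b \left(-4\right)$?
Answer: $-40 - 68 i \sqrt{10} \approx -40.0 - 215.03 i$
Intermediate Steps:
$b = \frac{5}{3}$ ($b = \frac{2}{3} - -1 = \frac{2}{3} + 1 = \frac{5}{3} \approx 1.6667$)
$l = 2 i \sqrt{10}$ ($l = \sqrt{-40} = 2 i \sqrt{10} \approx 6.3246 i$)
$l \left(-34\right) + 6 b \left(-4\right) = 2 i \sqrt{10} \left(-34\right) + 6 \cdot \frac{5}{3} \left(-4\right) = - 68 i \sqrt{10} + 10 \left(-4\right) = - 68 i \sqrt{10} - 40 = -40 - 68 i \sqrt{10}$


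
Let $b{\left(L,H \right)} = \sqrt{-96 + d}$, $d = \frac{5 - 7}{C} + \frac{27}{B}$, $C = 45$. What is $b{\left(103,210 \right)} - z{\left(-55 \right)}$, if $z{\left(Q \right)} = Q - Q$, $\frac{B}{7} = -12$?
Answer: $\frac{i \sqrt{4249735}}{210} \approx 9.8166 i$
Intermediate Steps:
$B = -84$ ($B = 7 \left(-12\right) = -84$)
$z{\left(Q \right)} = 0$
$d = - \frac{461}{1260}$ ($d = \frac{5 - 7}{45} + \frac{27}{-84} = \left(-2\right) \frac{1}{45} + 27 \left(- \frac{1}{84}\right) = - \frac{2}{45} - \frac{9}{28} = - \frac{461}{1260} \approx -0.36587$)
$b{\left(L,H \right)} = \frac{i \sqrt{4249735}}{210}$ ($b{\left(L,H \right)} = \sqrt{-96 - \frac{461}{1260}} = \sqrt{- \frac{121421}{1260}} = \frac{i \sqrt{4249735}}{210}$)
$b{\left(103,210 \right)} - z{\left(-55 \right)} = \frac{i \sqrt{4249735}}{210} - 0 = \frac{i \sqrt{4249735}}{210} + 0 = \frac{i \sqrt{4249735}}{210}$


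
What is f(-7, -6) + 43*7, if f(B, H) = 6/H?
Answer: 300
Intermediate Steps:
f(-7, -6) + 43*7 = 6/(-6) + 43*7 = 6*(-⅙) + 301 = -1 + 301 = 300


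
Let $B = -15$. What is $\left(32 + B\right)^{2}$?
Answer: $289$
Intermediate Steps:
$\left(32 + B\right)^{2} = \left(32 - 15\right)^{2} = 17^{2} = 289$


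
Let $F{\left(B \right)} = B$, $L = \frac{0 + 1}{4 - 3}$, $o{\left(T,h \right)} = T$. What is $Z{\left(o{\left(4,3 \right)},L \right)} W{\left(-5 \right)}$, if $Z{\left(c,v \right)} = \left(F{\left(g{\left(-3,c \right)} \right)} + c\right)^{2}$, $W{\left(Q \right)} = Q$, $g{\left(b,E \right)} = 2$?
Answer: $-180$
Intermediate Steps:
$L = 1$ ($L = 1 \cdot 1^{-1} = 1 \cdot 1 = 1$)
$Z{\left(c,v \right)} = \left(2 + c\right)^{2}$
$Z{\left(o{\left(4,3 \right)},L \right)} W{\left(-5 \right)} = \left(2 + 4\right)^{2} \left(-5\right) = 6^{2} \left(-5\right) = 36 \left(-5\right) = -180$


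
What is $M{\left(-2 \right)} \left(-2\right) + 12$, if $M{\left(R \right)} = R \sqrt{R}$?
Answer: $12 + 4 i \sqrt{2} \approx 12.0 + 5.6569 i$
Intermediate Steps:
$M{\left(R \right)} = R^{\frac{3}{2}}$
$M{\left(-2 \right)} \left(-2\right) + 12 = \left(-2\right)^{\frac{3}{2}} \left(-2\right) + 12 = - 2 i \sqrt{2} \left(-2\right) + 12 = 4 i \sqrt{2} + 12 = 12 + 4 i \sqrt{2}$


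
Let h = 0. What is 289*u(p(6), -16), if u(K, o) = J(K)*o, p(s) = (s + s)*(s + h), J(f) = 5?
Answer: -23120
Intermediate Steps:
p(s) = 2*s² (p(s) = (s + s)*(s + 0) = (2*s)*s = 2*s²)
u(K, o) = 5*o
289*u(p(6), -16) = 289*(5*(-16)) = 289*(-80) = -23120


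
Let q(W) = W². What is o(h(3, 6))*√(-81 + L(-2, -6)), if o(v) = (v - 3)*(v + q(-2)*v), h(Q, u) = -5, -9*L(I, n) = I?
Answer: 200*I*√727/3 ≈ 1797.5*I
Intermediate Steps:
L(I, n) = -I/9
o(v) = 5*v*(-3 + v) (o(v) = (v - 3)*(v + (-2)²*v) = (-3 + v)*(v + 4*v) = (-3 + v)*(5*v) = 5*v*(-3 + v))
o(h(3, 6))*√(-81 + L(-2, -6)) = (5*(-5)*(-3 - 5))*√(-81 - ⅑*(-2)) = (5*(-5)*(-8))*√(-81 + 2/9) = 200*√(-727/9) = 200*(I*√727/3) = 200*I*√727/3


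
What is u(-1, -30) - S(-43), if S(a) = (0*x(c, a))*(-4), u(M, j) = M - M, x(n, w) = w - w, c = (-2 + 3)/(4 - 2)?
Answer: 0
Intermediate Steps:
c = 1/2 ≈ 0.50000
x(n, w) = 0
u(M, j) = 0
S(a) = 0 (S(a) = (0*0)*(-4) = 0*(-4) = 0)
u(-1, -30) - S(-43) = 0 - 1*0 = 0 + 0 = 0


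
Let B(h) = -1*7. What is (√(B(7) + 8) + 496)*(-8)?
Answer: -3976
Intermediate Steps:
B(h) = -7
(√(B(7) + 8) + 496)*(-8) = (√(-7 + 8) + 496)*(-8) = (√1 + 496)*(-8) = (1 + 496)*(-8) = 497*(-8) = -3976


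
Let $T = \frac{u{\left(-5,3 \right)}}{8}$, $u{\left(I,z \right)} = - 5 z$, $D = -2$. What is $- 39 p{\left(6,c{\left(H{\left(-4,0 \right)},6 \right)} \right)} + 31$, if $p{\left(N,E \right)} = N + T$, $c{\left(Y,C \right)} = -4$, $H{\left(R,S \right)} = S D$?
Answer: $- \frac{1039}{8} \approx -129.88$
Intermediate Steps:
$T = - \frac{15}{8}$ ($T = \frac{\left(-5\right) 3}{8} = \left(-15\right) \frac{1}{8} = - \frac{15}{8} \approx -1.875$)
$H{\left(R,S \right)} = - 2 S$ ($H{\left(R,S \right)} = S \left(-2\right) = - 2 S$)
$p{\left(N,E \right)} = - \frac{15}{8} + N$ ($p{\left(N,E \right)} = N - \frac{15}{8} = - \frac{15}{8} + N$)
$- 39 p{\left(6,c{\left(H{\left(-4,0 \right)},6 \right)} \right)} + 31 = - 39 \left(- \frac{15}{8} + 6\right) + 31 = \left(-39\right) \frac{33}{8} + 31 = - \frac{1287}{8} + 31 = - \frac{1039}{8}$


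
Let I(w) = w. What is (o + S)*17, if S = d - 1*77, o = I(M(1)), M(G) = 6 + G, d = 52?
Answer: -306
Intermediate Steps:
o = 7 (o = 6 + 1 = 7)
S = -25 (S = 52 - 1*77 = 52 - 77 = -25)
(o + S)*17 = (7 - 25)*17 = -18*17 = -306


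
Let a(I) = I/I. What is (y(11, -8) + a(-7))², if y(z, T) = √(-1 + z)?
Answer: (1 + √10)² ≈ 17.325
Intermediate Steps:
a(I) = 1
(y(11, -8) + a(-7))² = (√(-1 + 11) + 1)² = (√10 + 1)² = (1 + √10)²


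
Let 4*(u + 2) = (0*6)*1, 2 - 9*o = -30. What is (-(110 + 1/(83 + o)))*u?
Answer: 171398/779 ≈ 220.02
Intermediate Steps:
o = 32/9 (o = 2/9 - 1/9*(-30) = 2/9 + 10/3 = 32/9 ≈ 3.5556)
u = -2 (u = -2 + ((0*6)*1)/4 = -2 + (0*1)/4 = -2 + (1/4)*0 = -2 + 0 = -2)
(-(110 + 1/(83 + o)))*u = -(110 + 1/(83 + 32/9))*(-2) = -(110 + 1/(779/9))*(-2) = -(110 + 9/779)*(-2) = -1*85699/779*(-2) = -85699/779*(-2) = 171398/779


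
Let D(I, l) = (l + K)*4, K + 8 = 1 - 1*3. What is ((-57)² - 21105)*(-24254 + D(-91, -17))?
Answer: 435007872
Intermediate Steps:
K = -10 (K = -8 + (1 - 1*3) = -8 + (1 - 3) = -8 - 2 = -10)
D(I, l) = -40 + 4*l (D(I, l) = (l - 10)*4 = (-10 + l)*4 = -40 + 4*l)
((-57)² - 21105)*(-24254 + D(-91, -17)) = ((-57)² - 21105)*(-24254 + (-40 + 4*(-17))) = (3249 - 21105)*(-24254 + (-40 - 68)) = -17856*(-24254 - 108) = -17856*(-24362) = 435007872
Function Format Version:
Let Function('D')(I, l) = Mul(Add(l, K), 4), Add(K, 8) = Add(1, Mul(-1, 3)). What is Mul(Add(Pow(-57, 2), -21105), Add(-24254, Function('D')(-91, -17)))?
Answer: 435007872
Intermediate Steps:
K = -10 (K = Add(-8, Add(1, Mul(-1, 3))) = Add(-8, Add(1, -3)) = Add(-8, -2) = -10)
Function('D')(I, l) = Add(-40, Mul(4, l)) (Function('D')(I, l) = Mul(Add(l, -10), 4) = Mul(Add(-10, l), 4) = Add(-40, Mul(4, l)))
Mul(Add(Pow(-57, 2), -21105), Add(-24254, Function('D')(-91, -17))) = Mul(Add(Pow(-57, 2), -21105), Add(-24254, Add(-40, Mul(4, -17)))) = Mul(Add(3249, -21105), Add(-24254, Add(-40, -68))) = Mul(-17856, Add(-24254, -108)) = Mul(-17856, -24362) = 435007872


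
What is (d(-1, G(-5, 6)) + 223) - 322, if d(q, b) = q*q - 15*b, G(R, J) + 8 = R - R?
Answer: 22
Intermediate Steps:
G(R, J) = -8 (G(R, J) = -8 + (R - R) = -8 + 0 = -8)
d(q, b) = q² - 15*b
(d(-1, G(-5, 6)) + 223) - 322 = (((-1)² - 15*(-8)) + 223) - 322 = ((1 + 120) + 223) - 322 = (121 + 223) - 322 = 344 - 322 = 22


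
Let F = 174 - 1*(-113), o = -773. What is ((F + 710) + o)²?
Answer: 50176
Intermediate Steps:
F = 287 (F = 174 + 113 = 287)
((F + 710) + o)² = ((287 + 710) - 773)² = (997 - 773)² = 224² = 50176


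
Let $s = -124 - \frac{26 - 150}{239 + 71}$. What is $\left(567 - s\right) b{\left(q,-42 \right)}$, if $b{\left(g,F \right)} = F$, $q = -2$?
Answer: $- \frac{145026}{5} \approx -29005.0$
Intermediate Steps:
$s = - \frac{618}{5}$ ($s = -124 - - \frac{124}{310} = -124 - \left(-124\right) \frac{1}{310} = -124 - - \frac{2}{5} = -124 + \frac{2}{5} = - \frac{618}{5} \approx -123.6$)
$\left(567 - s\right) b{\left(q,-42 \right)} = \left(567 - - \frac{618}{5}\right) \left(-42\right) = \left(567 + \frac{618}{5}\right) \left(-42\right) = \frac{3453}{5} \left(-42\right) = - \frac{145026}{5}$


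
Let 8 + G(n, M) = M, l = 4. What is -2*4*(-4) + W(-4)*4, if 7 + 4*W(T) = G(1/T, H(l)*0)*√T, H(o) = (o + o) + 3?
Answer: 25 - 16*I ≈ 25.0 - 16.0*I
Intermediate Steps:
H(o) = 3 + 2*o (H(o) = 2*o + 3 = 3 + 2*o)
G(n, M) = -8 + M
W(T) = -7/4 - 2*√T (W(T) = -7/4 + ((-8 + (3 + 2*4)*0)*√T)/4 = -7/4 + ((-8 + (3 + 8)*0)*√T)/4 = -7/4 + ((-8 + 11*0)*√T)/4 = -7/4 + ((-8 + 0)*√T)/4 = -7/4 + (-8*√T)/4 = -7/4 - 2*√T)
-2*4*(-4) + W(-4)*4 = -2*4*(-4) + (-7/4 - 4*I)*4 = -8*(-4) + (-7/4 - 4*I)*4 = 32 + (-7/4 - 4*I)*4 = 32 + (-7 - 16*I) = 25 - 16*I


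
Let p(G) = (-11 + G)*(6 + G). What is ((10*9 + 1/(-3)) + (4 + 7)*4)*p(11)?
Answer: 0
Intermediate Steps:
((10*9 + 1/(-3)) + (4 + 7)*4)*p(11) = ((10*9 + 1/(-3)) + (4 + 7)*4)*(-66 + 11² - 5*11) = ((90 - ⅓) + 11*4)*(-66 + 121 - 55) = (269/3 + 44)*0 = (401/3)*0 = 0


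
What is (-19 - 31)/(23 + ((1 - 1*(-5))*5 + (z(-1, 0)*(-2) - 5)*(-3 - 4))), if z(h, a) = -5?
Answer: -25/9 ≈ -2.7778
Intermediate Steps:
(-19 - 31)/(23 + ((1 - 1*(-5))*5 + (z(-1, 0)*(-2) - 5)*(-3 - 4))) = (-19 - 31)/(23 + ((1 - 1*(-5))*5 + (-5*(-2) - 5)*(-3 - 4))) = -50/(23 + ((1 + 5)*5 + (10 - 5)*(-7))) = -50/(23 + (6*5 + 5*(-7))) = -50/(23 + (30 - 35)) = -50/(23 - 5) = -50/18 = -50*1/18 = -25/9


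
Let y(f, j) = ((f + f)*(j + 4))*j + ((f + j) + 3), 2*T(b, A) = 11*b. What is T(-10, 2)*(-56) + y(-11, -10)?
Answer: 1742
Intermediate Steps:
T(b, A) = 11*b/2 (T(b, A) = (11*b)/2 = 11*b/2)
y(f, j) = 3 + f + j + 2*f*j*(4 + j) (y(f, j) = ((2*f)*(4 + j))*j + (3 + f + j) = (2*f*(4 + j))*j + (3 + f + j) = 2*f*j*(4 + j) + (3 + f + j) = 3 + f + j + 2*f*j*(4 + j))
T(-10, 2)*(-56) + y(-11, -10) = ((11/2)*(-10))*(-56) + (3 - 11 - 10 + 2*(-11)*(-10)**2 + 8*(-11)*(-10)) = -55*(-56) + (3 - 11 - 10 + 2*(-11)*100 + 880) = 3080 + (3 - 11 - 10 - 2200 + 880) = 3080 - 1338 = 1742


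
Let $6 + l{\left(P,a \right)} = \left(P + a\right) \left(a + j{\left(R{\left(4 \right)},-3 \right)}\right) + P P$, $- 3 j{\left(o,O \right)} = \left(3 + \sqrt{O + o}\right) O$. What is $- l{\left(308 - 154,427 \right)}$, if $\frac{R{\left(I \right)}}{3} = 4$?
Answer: $-275283$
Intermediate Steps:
$R{\left(I \right)} = 12$ ($R{\left(I \right)} = 3 \cdot 4 = 12$)
$j{\left(o,O \right)} = - \frac{O \left(3 + \sqrt{O + o}\right)}{3}$ ($j{\left(o,O \right)} = - \frac{\left(3 + \sqrt{O + o}\right) O}{3} = - \frac{O \left(3 + \sqrt{O + o}\right)}{3}$)
$l{\left(P,a \right)} = -6 + P^{2} + \left(6 + a\right) \left(P + a\right)$ ($l{\left(P,a \right)} = -6 + \left(\left(P + a\right) \left(a - - (3 + \sqrt{-3 + 12})\right) + P P\right) = -6 + \left(\left(P + a\right) \left(a - - (3 + \sqrt{9})\right) + P^{2}\right) = -6 + \left(\left(P + a\right) \left(a - - (3 + 3)\right) + P^{2}\right) = -6 + \left(\left(P + a\right) \left(a - \left(-1\right) 6\right) + P^{2}\right) = -6 + \left(\left(P + a\right) \left(a + 6\right) + P^{2}\right) = -6 + \left(\left(P + a\right) \left(6 + a\right) + P^{2}\right) = -6 + \left(\left(6 + a\right) \left(P + a\right) + P^{2}\right) = -6 + \left(P^{2} + \left(6 + a\right) \left(P + a\right)\right) = -6 + P^{2} + \left(6 + a\right) \left(P + a\right)$)
$- l{\left(308 - 154,427 \right)} = - (-6 + \left(308 - 154\right)^{2} + 427^{2} + 6 \left(308 - 154\right) + 6 \cdot 427 + \left(308 - 154\right) 427) = - (-6 + 154^{2} + 182329 + 6 \cdot 154 + 2562 + 154 \cdot 427) = - (-6 + 23716 + 182329 + 924 + 2562 + 65758) = \left(-1\right) 275283 = -275283$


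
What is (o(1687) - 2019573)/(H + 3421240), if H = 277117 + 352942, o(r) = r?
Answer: -2017886/4051299 ≈ -0.49808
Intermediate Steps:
H = 630059
(o(1687) - 2019573)/(H + 3421240) = (1687 - 2019573)/(630059 + 3421240) = -2017886/4051299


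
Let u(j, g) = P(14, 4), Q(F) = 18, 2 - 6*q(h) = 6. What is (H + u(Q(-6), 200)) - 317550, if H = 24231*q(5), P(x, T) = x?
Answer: -333690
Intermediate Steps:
q(h) = -⅔ (q(h) = ⅓ - ⅙*6 = ⅓ - 1 = -⅔)
u(j, g) = 14
H = -16154 (H = 24231*(-⅔) = -16154)
(H + u(Q(-6), 200)) - 317550 = (-16154 + 14) - 317550 = -16140 - 317550 = -333690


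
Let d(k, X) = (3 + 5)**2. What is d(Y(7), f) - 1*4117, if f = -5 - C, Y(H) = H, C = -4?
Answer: -4053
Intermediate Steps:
f = -1 (f = -5 - 1*(-4) = -5 + 4 = -1)
d(k, X) = 64 (d(k, X) = 8**2 = 64)
d(Y(7), f) - 1*4117 = 64 - 1*4117 = 64 - 4117 = -4053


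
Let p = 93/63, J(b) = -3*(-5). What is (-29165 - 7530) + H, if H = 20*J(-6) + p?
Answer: -764264/21 ≈ -36394.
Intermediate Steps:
J(b) = 15
p = 31/21 (p = 93*(1/63) = 31/21 ≈ 1.4762)
H = 6331/21 (H = 20*15 + 31/21 = 300 + 31/21 = 6331/21 ≈ 301.48)
(-29165 - 7530) + H = (-29165 - 7530) + 6331/21 = -36695 + 6331/21 = -764264/21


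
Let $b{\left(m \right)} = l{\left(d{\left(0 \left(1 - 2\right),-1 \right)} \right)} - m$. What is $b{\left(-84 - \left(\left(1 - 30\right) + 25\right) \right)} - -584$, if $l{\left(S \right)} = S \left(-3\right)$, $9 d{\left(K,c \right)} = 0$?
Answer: $664$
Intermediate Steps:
$d{\left(K,c \right)} = 0$ ($d{\left(K,c \right)} = \frac{1}{9} \cdot 0 = 0$)
$l{\left(S \right)} = - 3 S$
$b{\left(m \right)} = - m$ ($b{\left(m \right)} = \left(-3\right) 0 - m = 0 - m = - m$)
$b{\left(-84 - \left(\left(1 - 30\right) + 25\right) \right)} - -584 = - (-84 - \left(\left(1 - 30\right) + 25\right)) - -584 = - (-84 - \left(-29 + 25\right)) + 584 = - (-84 - -4) + 584 = - (-84 + 4) + 584 = \left(-1\right) \left(-80\right) + 584 = 80 + 584 = 664$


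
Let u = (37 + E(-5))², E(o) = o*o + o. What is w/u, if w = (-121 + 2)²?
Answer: 14161/3249 ≈ 4.3586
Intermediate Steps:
w = 14161 (w = (-119)² = 14161)
E(o) = o + o² (E(o) = o² + o = o + o²)
u = 3249 (u = (37 - 5*(1 - 5))² = (37 - 5*(-4))² = (37 + 20)² = 57² = 3249)
w/u = 14161/3249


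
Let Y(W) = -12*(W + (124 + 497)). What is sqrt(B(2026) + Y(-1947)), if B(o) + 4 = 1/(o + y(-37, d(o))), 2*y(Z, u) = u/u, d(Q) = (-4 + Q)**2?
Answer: sqrt(261317685678)/4053 ≈ 126.13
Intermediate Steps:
Y(W) = -7452 - 12*W (Y(W) = -12*(W + 621) = -12*(621 + W) = -7452 - 12*W)
y(Z, u) = 1/2 (y(Z, u) = (u/u)/2 = (1/2)*1 = 1/2)
B(o) = -4 + 1/(1/2 + o) (B(o) = -4 + 1/(o + 1/2) = -4 + 1/(1/2 + o))
sqrt(B(2026) + Y(-1947)) = sqrt(2*(-1 - 4*2026)/(1 + 2*2026) + (-7452 - 12*(-1947))) = sqrt(2*(-1 - 8104)/(1 + 4052) + (-7452 + 23364)) = sqrt(2*(-8105)/4053 + 15912) = sqrt(2*(1/4053)*(-8105) + 15912) = sqrt(-16210/4053 + 15912) = sqrt(64475126/4053) = sqrt(261317685678)/4053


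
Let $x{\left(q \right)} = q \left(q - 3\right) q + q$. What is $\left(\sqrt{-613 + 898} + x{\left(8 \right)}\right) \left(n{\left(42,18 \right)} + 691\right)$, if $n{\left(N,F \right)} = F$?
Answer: $232552 + 709 \sqrt{285} \approx 2.4452 \cdot 10^{5}$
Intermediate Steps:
$x{\left(q \right)} = q + q^{2} \left(-3 + q\right)$ ($x{\left(q \right)} = q \left(-3 + q\right) q + q = q^{2} \left(-3 + q\right) + q = q + q^{2} \left(-3 + q\right)$)
$\left(\sqrt{-613 + 898} + x{\left(8 \right)}\right) \left(n{\left(42,18 \right)} + 691\right) = \left(\sqrt{-613 + 898} + 8 \left(1 + 8^{2} - 24\right)\right) \left(18 + 691\right) = \left(\sqrt{285} + 8 \left(1 + 64 - 24\right)\right) 709 = \left(\sqrt{285} + 8 \cdot 41\right) 709 = \left(\sqrt{285} + 328\right) 709 = \left(328 + \sqrt{285}\right) 709 = 232552 + 709 \sqrt{285}$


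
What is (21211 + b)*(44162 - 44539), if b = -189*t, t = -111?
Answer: -15905630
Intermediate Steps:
b = 20979 (b = -189*(-111) = 20979)
(21211 + b)*(44162 - 44539) = (21211 + 20979)*(44162 - 44539) = 42190*(-377) = -15905630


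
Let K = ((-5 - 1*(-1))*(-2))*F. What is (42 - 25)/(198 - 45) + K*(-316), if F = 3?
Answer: -68255/9 ≈ -7583.9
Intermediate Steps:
K = 24 (K = ((-5 - 1*(-1))*(-2))*3 = ((-5 + 1)*(-2))*3 = -4*(-2)*3 = 8*3 = 24)
(42 - 25)/(198 - 45) + K*(-316) = (42 - 25)/(198 - 45) + 24*(-316) = 17/153 - 7584 = 17*(1/153) - 7584 = 1/9 - 7584 = -68255/9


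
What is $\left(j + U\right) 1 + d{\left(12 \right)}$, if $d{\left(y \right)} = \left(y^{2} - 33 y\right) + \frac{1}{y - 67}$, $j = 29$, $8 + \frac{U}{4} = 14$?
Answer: $- \frac{10946}{55} \approx -199.02$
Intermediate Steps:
$U = 24$ ($U = -32 + 4 \cdot 14 = -32 + 56 = 24$)
$d{\left(y \right)} = y^{2} + \frac{1}{-67 + y} - 33 y$ ($d{\left(y \right)} = \left(y^{2} - 33 y\right) + \frac{1}{-67 + y} = y^{2} + \frac{1}{-67 + y} - 33 y$)
$\left(j + U\right) 1 + d{\left(12 \right)} = \left(29 + 24\right) 1 + \frac{1 + 12^{3} - 100 \cdot 12^{2} + 2211 \cdot 12}{-67 + 12} = 53 \cdot 1 + \frac{1 + 1728 - 14400 + 26532}{-55} = 53 - \frac{1 + 1728 - 14400 + 26532}{55} = 53 - \frac{13861}{55} = - \frac{10946}{55}$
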